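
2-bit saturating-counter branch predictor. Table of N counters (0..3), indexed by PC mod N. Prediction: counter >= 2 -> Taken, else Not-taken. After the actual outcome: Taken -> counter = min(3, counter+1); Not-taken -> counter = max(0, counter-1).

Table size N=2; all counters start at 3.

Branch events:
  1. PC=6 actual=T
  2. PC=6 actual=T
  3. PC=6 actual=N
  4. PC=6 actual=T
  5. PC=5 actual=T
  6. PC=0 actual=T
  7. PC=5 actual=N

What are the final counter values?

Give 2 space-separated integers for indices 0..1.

Answer: 3 2

Derivation:
Ev 1: PC=6 idx=0 pred=T actual=T -> ctr[0]=3
Ev 2: PC=6 idx=0 pred=T actual=T -> ctr[0]=3
Ev 3: PC=6 idx=0 pred=T actual=N -> ctr[0]=2
Ev 4: PC=6 idx=0 pred=T actual=T -> ctr[0]=3
Ev 5: PC=5 idx=1 pred=T actual=T -> ctr[1]=3
Ev 6: PC=0 idx=0 pred=T actual=T -> ctr[0]=3
Ev 7: PC=5 idx=1 pred=T actual=N -> ctr[1]=2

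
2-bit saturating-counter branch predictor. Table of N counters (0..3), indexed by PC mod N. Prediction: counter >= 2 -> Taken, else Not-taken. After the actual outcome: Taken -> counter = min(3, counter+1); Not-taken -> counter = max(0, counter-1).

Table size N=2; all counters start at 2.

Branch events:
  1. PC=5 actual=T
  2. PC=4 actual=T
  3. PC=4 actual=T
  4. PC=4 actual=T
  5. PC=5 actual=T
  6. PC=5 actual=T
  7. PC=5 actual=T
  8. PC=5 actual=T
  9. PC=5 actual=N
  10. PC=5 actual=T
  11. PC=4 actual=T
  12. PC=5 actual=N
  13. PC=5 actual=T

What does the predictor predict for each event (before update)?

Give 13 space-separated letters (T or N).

Ev 1: PC=5 idx=1 pred=T actual=T -> ctr[1]=3
Ev 2: PC=4 idx=0 pred=T actual=T -> ctr[0]=3
Ev 3: PC=4 idx=0 pred=T actual=T -> ctr[0]=3
Ev 4: PC=4 idx=0 pred=T actual=T -> ctr[0]=3
Ev 5: PC=5 idx=1 pred=T actual=T -> ctr[1]=3
Ev 6: PC=5 idx=1 pred=T actual=T -> ctr[1]=3
Ev 7: PC=5 idx=1 pred=T actual=T -> ctr[1]=3
Ev 8: PC=5 idx=1 pred=T actual=T -> ctr[1]=3
Ev 9: PC=5 idx=1 pred=T actual=N -> ctr[1]=2
Ev 10: PC=5 idx=1 pred=T actual=T -> ctr[1]=3
Ev 11: PC=4 idx=0 pred=T actual=T -> ctr[0]=3
Ev 12: PC=5 idx=1 pred=T actual=N -> ctr[1]=2
Ev 13: PC=5 idx=1 pred=T actual=T -> ctr[1]=3

Answer: T T T T T T T T T T T T T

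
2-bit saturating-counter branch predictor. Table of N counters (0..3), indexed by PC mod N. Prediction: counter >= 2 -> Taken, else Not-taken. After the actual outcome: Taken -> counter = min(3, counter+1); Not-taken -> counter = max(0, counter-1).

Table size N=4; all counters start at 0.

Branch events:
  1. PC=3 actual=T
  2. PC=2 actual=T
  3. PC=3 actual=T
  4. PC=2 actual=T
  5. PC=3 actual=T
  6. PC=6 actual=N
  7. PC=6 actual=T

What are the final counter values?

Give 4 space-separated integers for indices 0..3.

Answer: 0 0 2 3

Derivation:
Ev 1: PC=3 idx=3 pred=N actual=T -> ctr[3]=1
Ev 2: PC=2 idx=2 pred=N actual=T -> ctr[2]=1
Ev 3: PC=3 idx=3 pred=N actual=T -> ctr[3]=2
Ev 4: PC=2 idx=2 pred=N actual=T -> ctr[2]=2
Ev 5: PC=3 idx=3 pred=T actual=T -> ctr[3]=3
Ev 6: PC=6 idx=2 pred=T actual=N -> ctr[2]=1
Ev 7: PC=6 idx=2 pred=N actual=T -> ctr[2]=2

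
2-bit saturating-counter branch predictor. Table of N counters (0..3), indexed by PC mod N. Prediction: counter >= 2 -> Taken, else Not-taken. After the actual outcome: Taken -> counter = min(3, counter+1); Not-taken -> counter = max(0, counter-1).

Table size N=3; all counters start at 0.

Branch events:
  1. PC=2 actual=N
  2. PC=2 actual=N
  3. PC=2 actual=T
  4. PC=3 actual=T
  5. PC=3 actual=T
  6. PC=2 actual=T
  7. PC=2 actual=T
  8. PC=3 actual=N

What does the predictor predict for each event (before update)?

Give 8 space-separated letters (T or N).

Ev 1: PC=2 idx=2 pred=N actual=N -> ctr[2]=0
Ev 2: PC=2 idx=2 pred=N actual=N -> ctr[2]=0
Ev 3: PC=2 idx=2 pred=N actual=T -> ctr[2]=1
Ev 4: PC=3 idx=0 pred=N actual=T -> ctr[0]=1
Ev 5: PC=3 idx=0 pred=N actual=T -> ctr[0]=2
Ev 6: PC=2 idx=2 pred=N actual=T -> ctr[2]=2
Ev 7: PC=2 idx=2 pred=T actual=T -> ctr[2]=3
Ev 8: PC=3 idx=0 pred=T actual=N -> ctr[0]=1

Answer: N N N N N N T T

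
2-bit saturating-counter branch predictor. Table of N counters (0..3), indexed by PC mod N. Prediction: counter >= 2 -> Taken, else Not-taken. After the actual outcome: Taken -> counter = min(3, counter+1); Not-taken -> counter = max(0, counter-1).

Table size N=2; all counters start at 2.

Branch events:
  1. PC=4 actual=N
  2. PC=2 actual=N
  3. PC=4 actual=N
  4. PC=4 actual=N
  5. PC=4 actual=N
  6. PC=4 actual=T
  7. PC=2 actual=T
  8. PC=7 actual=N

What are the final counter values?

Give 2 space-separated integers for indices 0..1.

Ev 1: PC=4 idx=0 pred=T actual=N -> ctr[0]=1
Ev 2: PC=2 idx=0 pred=N actual=N -> ctr[0]=0
Ev 3: PC=4 idx=0 pred=N actual=N -> ctr[0]=0
Ev 4: PC=4 idx=0 pred=N actual=N -> ctr[0]=0
Ev 5: PC=4 idx=0 pred=N actual=N -> ctr[0]=0
Ev 6: PC=4 idx=0 pred=N actual=T -> ctr[0]=1
Ev 7: PC=2 idx=0 pred=N actual=T -> ctr[0]=2
Ev 8: PC=7 idx=1 pred=T actual=N -> ctr[1]=1

Answer: 2 1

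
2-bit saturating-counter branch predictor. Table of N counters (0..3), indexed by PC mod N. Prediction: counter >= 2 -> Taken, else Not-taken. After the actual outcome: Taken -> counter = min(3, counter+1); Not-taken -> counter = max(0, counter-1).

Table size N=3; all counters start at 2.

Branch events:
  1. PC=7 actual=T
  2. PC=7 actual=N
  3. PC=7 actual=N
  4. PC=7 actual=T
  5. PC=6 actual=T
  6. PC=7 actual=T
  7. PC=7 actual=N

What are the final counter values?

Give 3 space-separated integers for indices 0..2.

Answer: 3 2 2

Derivation:
Ev 1: PC=7 idx=1 pred=T actual=T -> ctr[1]=3
Ev 2: PC=7 idx=1 pred=T actual=N -> ctr[1]=2
Ev 3: PC=7 idx=1 pred=T actual=N -> ctr[1]=1
Ev 4: PC=7 idx=1 pred=N actual=T -> ctr[1]=2
Ev 5: PC=6 idx=0 pred=T actual=T -> ctr[0]=3
Ev 6: PC=7 idx=1 pred=T actual=T -> ctr[1]=3
Ev 7: PC=7 idx=1 pred=T actual=N -> ctr[1]=2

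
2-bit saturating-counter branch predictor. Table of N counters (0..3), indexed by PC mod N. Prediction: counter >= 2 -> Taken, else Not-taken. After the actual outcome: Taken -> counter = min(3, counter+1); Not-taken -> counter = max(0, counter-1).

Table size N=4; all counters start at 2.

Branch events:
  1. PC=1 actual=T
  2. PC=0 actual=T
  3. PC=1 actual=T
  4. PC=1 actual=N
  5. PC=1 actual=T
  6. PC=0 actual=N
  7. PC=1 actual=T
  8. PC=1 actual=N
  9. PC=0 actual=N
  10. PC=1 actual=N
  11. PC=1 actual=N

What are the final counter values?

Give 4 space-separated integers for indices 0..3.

Answer: 1 0 2 2

Derivation:
Ev 1: PC=1 idx=1 pred=T actual=T -> ctr[1]=3
Ev 2: PC=0 idx=0 pred=T actual=T -> ctr[0]=3
Ev 3: PC=1 idx=1 pred=T actual=T -> ctr[1]=3
Ev 4: PC=1 idx=1 pred=T actual=N -> ctr[1]=2
Ev 5: PC=1 idx=1 pred=T actual=T -> ctr[1]=3
Ev 6: PC=0 idx=0 pred=T actual=N -> ctr[0]=2
Ev 7: PC=1 idx=1 pred=T actual=T -> ctr[1]=3
Ev 8: PC=1 idx=1 pred=T actual=N -> ctr[1]=2
Ev 9: PC=0 idx=0 pred=T actual=N -> ctr[0]=1
Ev 10: PC=1 idx=1 pred=T actual=N -> ctr[1]=1
Ev 11: PC=1 idx=1 pred=N actual=N -> ctr[1]=0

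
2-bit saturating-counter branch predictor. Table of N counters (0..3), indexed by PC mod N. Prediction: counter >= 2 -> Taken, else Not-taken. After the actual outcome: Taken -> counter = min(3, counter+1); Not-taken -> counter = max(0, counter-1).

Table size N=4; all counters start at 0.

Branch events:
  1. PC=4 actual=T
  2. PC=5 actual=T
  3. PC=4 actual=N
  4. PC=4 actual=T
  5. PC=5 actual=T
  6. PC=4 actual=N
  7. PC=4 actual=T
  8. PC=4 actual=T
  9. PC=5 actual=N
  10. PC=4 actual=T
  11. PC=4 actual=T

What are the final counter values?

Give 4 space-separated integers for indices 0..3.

Answer: 3 1 0 0

Derivation:
Ev 1: PC=4 idx=0 pred=N actual=T -> ctr[0]=1
Ev 2: PC=5 idx=1 pred=N actual=T -> ctr[1]=1
Ev 3: PC=4 idx=0 pred=N actual=N -> ctr[0]=0
Ev 4: PC=4 idx=0 pred=N actual=T -> ctr[0]=1
Ev 5: PC=5 idx=1 pred=N actual=T -> ctr[1]=2
Ev 6: PC=4 idx=0 pred=N actual=N -> ctr[0]=0
Ev 7: PC=4 idx=0 pred=N actual=T -> ctr[0]=1
Ev 8: PC=4 idx=0 pred=N actual=T -> ctr[0]=2
Ev 9: PC=5 idx=1 pred=T actual=N -> ctr[1]=1
Ev 10: PC=4 idx=0 pred=T actual=T -> ctr[0]=3
Ev 11: PC=4 idx=0 pred=T actual=T -> ctr[0]=3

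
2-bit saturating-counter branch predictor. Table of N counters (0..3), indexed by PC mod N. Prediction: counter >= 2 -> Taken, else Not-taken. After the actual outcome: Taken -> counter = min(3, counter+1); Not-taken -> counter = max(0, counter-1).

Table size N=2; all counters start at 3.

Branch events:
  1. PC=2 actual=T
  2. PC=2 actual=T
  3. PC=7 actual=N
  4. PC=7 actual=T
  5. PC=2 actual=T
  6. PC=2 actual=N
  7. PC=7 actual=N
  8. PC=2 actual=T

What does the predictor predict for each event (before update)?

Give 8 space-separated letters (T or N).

Answer: T T T T T T T T

Derivation:
Ev 1: PC=2 idx=0 pred=T actual=T -> ctr[0]=3
Ev 2: PC=2 idx=0 pred=T actual=T -> ctr[0]=3
Ev 3: PC=7 idx=1 pred=T actual=N -> ctr[1]=2
Ev 4: PC=7 idx=1 pred=T actual=T -> ctr[1]=3
Ev 5: PC=2 idx=0 pred=T actual=T -> ctr[0]=3
Ev 6: PC=2 idx=0 pred=T actual=N -> ctr[0]=2
Ev 7: PC=7 idx=1 pred=T actual=N -> ctr[1]=2
Ev 8: PC=2 idx=0 pred=T actual=T -> ctr[0]=3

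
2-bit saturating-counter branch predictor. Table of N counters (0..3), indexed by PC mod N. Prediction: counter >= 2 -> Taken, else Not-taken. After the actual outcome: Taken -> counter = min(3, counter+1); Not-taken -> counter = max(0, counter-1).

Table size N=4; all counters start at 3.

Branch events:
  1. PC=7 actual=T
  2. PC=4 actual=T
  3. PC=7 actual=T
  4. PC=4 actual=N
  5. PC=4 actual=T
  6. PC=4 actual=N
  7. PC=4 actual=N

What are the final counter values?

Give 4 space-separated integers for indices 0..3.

Ev 1: PC=7 idx=3 pred=T actual=T -> ctr[3]=3
Ev 2: PC=4 idx=0 pred=T actual=T -> ctr[0]=3
Ev 3: PC=7 idx=3 pred=T actual=T -> ctr[3]=3
Ev 4: PC=4 idx=0 pred=T actual=N -> ctr[0]=2
Ev 5: PC=4 idx=0 pred=T actual=T -> ctr[0]=3
Ev 6: PC=4 idx=0 pred=T actual=N -> ctr[0]=2
Ev 7: PC=4 idx=0 pred=T actual=N -> ctr[0]=1

Answer: 1 3 3 3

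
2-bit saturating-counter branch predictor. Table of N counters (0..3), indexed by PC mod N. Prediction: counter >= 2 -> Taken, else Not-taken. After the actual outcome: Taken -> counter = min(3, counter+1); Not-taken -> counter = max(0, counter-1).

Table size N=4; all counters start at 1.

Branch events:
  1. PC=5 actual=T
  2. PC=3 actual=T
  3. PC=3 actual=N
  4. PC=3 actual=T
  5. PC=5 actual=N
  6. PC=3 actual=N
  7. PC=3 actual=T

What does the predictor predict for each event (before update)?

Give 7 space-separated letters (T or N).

Answer: N N T N T T N

Derivation:
Ev 1: PC=5 idx=1 pred=N actual=T -> ctr[1]=2
Ev 2: PC=3 idx=3 pred=N actual=T -> ctr[3]=2
Ev 3: PC=3 idx=3 pred=T actual=N -> ctr[3]=1
Ev 4: PC=3 idx=3 pred=N actual=T -> ctr[3]=2
Ev 5: PC=5 idx=1 pred=T actual=N -> ctr[1]=1
Ev 6: PC=3 idx=3 pred=T actual=N -> ctr[3]=1
Ev 7: PC=3 idx=3 pred=N actual=T -> ctr[3]=2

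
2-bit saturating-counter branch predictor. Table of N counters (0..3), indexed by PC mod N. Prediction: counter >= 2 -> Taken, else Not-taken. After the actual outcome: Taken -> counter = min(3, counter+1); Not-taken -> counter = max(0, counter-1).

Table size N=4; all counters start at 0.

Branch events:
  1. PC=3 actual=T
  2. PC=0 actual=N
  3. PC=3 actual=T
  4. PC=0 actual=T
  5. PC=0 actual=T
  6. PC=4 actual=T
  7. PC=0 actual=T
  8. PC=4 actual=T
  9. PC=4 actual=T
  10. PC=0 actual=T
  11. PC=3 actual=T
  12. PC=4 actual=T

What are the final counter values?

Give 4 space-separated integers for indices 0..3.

Ev 1: PC=3 idx=3 pred=N actual=T -> ctr[3]=1
Ev 2: PC=0 idx=0 pred=N actual=N -> ctr[0]=0
Ev 3: PC=3 idx=3 pred=N actual=T -> ctr[3]=2
Ev 4: PC=0 idx=0 pred=N actual=T -> ctr[0]=1
Ev 5: PC=0 idx=0 pred=N actual=T -> ctr[0]=2
Ev 6: PC=4 idx=0 pred=T actual=T -> ctr[0]=3
Ev 7: PC=0 idx=0 pred=T actual=T -> ctr[0]=3
Ev 8: PC=4 idx=0 pred=T actual=T -> ctr[0]=3
Ev 9: PC=4 idx=0 pred=T actual=T -> ctr[0]=3
Ev 10: PC=0 idx=0 pred=T actual=T -> ctr[0]=3
Ev 11: PC=3 idx=3 pred=T actual=T -> ctr[3]=3
Ev 12: PC=4 idx=0 pred=T actual=T -> ctr[0]=3

Answer: 3 0 0 3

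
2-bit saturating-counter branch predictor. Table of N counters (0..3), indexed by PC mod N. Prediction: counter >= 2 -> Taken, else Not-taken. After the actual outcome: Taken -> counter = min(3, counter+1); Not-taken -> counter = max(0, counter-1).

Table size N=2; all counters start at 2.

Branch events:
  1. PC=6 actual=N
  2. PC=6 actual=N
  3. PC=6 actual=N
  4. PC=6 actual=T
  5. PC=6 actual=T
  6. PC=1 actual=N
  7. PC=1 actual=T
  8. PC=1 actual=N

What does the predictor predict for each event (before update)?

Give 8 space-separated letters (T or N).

Answer: T N N N N T N T

Derivation:
Ev 1: PC=6 idx=0 pred=T actual=N -> ctr[0]=1
Ev 2: PC=6 idx=0 pred=N actual=N -> ctr[0]=0
Ev 3: PC=6 idx=0 pred=N actual=N -> ctr[0]=0
Ev 4: PC=6 idx=0 pred=N actual=T -> ctr[0]=1
Ev 5: PC=6 idx=0 pred=N actual=T -> ctr[0]=2
Ev 6: PC=1 idx=1 pred=T actual=N -> ctr[1]=1
Ev 7: PC=1 idx=1 pred=N actual=T -> ctr[1]=2
Ev 8: PC=1 idx=1 pred=T actual=N -> ctr[1]=1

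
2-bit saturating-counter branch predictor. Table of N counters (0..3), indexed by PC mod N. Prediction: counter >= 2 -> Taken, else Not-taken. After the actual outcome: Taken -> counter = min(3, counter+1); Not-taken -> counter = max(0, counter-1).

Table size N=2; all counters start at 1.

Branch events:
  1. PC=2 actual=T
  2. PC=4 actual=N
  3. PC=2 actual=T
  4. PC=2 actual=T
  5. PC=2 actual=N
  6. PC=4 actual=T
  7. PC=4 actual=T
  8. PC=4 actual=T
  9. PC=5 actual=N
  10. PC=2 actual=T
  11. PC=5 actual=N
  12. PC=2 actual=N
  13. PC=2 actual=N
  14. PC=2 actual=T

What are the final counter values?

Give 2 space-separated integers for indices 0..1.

Ev 1: PC=2 idx=0 pred=N actual=T -> ctr[0]=2
Ev 2: PC=4 idx=0 pred=T actual=N -> ctr[0]=1
Ev 3: PC=2 idx=0 pred=N actual=T -> ctr[0]=2
Ev 4: PC=2 idx=0 pred=T actual=T -> ctr[0]=3
Ev 5: PC=2 idx=0 pred=T actual=N -> ctr[0]=2
Ev 6: PC=4 idx=0 pred=T actual=T -> ctr[0]=3
Ev 7: PC=4 idx=0 pred=T actual=T -> ctr[0]=3
Ev 8: PC=4 idx=0 pred=T actual=T -> ctr[0]=3
Ev 9: PC=5 idx=1 pred=N actual=N -> ctr[1]=0
Ev 10: PC=2 idx=0 pred=T actual=T -> ctr[0]=3
Ev 11: PC=5 idx=1 pred=N actual=N -> ctr[1]=0
Ev 12: PC=2 idx=0 pred=T actual=N -> ctr[0]=2
Ev 13: PC=2 idx=0 pred=T actual=N -> ctr[0]=1
Ev 14: PC=2 idx=0 pred=N actual=T -> ctr[0]=2

Answer: 2 0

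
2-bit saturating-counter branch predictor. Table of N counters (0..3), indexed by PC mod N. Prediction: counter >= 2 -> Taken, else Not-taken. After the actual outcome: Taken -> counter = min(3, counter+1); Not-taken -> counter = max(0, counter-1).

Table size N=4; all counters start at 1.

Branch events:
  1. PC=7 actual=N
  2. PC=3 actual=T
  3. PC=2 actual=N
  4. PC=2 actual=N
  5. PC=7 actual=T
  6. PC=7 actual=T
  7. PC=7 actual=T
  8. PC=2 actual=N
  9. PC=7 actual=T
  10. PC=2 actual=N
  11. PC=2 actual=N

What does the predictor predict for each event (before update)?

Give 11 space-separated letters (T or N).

Answer: N N N N N T T N T N N

Derivation:
Ev 1: PC=7 idx=3 pred=N actual=N -> ctr[3]=0
Ev 2: PC=3 idx=3 pred=N actual=T -> ctr[3]=1
Ev 3: PC=2 idx=2 pred=N actual=N -> ctr[2]=0
Ev 4: PC=2 idx=2 pred=N actual=N -> ctr[2]=0
Ev 5: PC=7 idx=3 pred=N actual=T -> ctr[3]=2
Ev 6: PC=7 idx=3 pred=T actual=T -> ctr[3]=3
Ev 7: PC=7 idx=3 pred=T actual=T -> ctr[3]=3
Ev 8: PC=2 idx=2 pred=N actual=N -> ctr[2]=0
Ev 9: PC=7 idx=3 pred=T actual=T -> ctr[3]=3
Ev 10: PC=2 idx=2 pred=N actual=N -> ctr[2]=0
Ev 11: PC=2 idx=2 pred=N actual=N -> ctr[2]=0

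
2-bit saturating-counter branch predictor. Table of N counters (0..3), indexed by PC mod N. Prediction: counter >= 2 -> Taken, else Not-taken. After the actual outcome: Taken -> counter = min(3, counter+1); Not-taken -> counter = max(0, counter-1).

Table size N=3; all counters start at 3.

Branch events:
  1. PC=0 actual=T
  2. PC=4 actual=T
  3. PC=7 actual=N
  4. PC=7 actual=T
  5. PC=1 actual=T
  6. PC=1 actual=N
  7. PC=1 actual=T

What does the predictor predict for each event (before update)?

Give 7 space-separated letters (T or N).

Ev 1: PC=0 idx=0 pred=T actual=T -> ctr[0]=3
Ev 2: PC=4 idx=1 pred=T actual=T -> ctr[1]=3
Ev 3: PC=7 idx=1 pred=T actual=N -> ctr[1]=2
Ev 4: PC=7 idx=1 pred=T actual=T -> ctr[1]=3
Ev 5: PC=1 idx=1 pred=T actual=T -> ctr[1]=3
Ev 6: PC=1 idx=1 pred=T actual=N -> ctr[1]=2
Ev 7: PC=1 idx=1 pred=T actual=T -> ctr[1]=3

Answer: T T T T T T T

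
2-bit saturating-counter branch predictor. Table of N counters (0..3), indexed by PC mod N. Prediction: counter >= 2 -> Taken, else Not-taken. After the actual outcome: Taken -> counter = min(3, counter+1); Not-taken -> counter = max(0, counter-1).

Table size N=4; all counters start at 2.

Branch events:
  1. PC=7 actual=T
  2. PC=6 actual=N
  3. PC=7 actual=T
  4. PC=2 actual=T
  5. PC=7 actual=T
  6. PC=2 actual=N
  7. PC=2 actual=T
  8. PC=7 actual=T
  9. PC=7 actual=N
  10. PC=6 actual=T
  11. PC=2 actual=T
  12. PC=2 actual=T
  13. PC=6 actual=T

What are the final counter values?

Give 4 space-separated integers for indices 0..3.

Ev 1: PC=7 idx=3 pred=T actual=T -> ctr[3]=3
Ev 2: PC=6 idx=2 pred=T actual=N -> ctr[2]=1
Ev 3: PC=7 idx=3 pred=T actual=T -> ctr[3]=3
Ev 4: PC=2 idx=2 pred=N actual=T -> ctr[2]=2
Ev 5: PC=7 idx=3 pred=T actual=T -> ctr[3]=3
Ev 6: PC=2 idx=2 pred=T actual=N -> ctr[2]=1
Ev 7: PC=2 idx=2 pred=N actual=T -> ctr[2]=2
Ev 8: PC=7 idx=3 pred=T actual=T -> ctr[3]=3
Ev 9: PC=7 idx=3 pred=T actual=N -> ctr[3]=2
Ev 10: PC=6 idx=2 pred=T actual=T -> ctr[2]=3
Ev 11: PC=2 idx=2 pred=T actual=T -> ctr[2]=3
Ev 12: PC=2 idx=2 pred=T actual=T -> ctr[2]=3
Ev 13: PC=6 idx=2 pred=T actual=T -> ctr[2]=3

Answer: 2 2 3 2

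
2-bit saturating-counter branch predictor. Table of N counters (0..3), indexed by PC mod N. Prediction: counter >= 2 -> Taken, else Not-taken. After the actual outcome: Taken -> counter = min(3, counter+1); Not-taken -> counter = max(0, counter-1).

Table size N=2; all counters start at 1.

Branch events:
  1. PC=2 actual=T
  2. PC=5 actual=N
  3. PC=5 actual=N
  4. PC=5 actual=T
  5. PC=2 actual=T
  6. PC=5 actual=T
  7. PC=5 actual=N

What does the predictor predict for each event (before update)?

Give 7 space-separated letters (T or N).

Ev 1: PC=2 idx=0 pred=N actual=T -> ctr[0]=2
Ev 2: PC=5 idx=1 pred=N actual=N -> ctr[1]=0
Ev 3: PC=5 idx=1 pred=N actual=N -> ctr[1]=0
Ev 4: PC=5 idx=1 pred=N actual=T -> ctr[1]=1
Ev 5: PC=2 idx=0 pred=T actual=T -> ctr[0]=3
Ev 6: PC=5 idx=1 pred=N actual=T -> ctr[1]=2
Ev 7: PC=5 idx=1 pred=T actual=N -> ctr[1]=1

Answer: N N N N T N T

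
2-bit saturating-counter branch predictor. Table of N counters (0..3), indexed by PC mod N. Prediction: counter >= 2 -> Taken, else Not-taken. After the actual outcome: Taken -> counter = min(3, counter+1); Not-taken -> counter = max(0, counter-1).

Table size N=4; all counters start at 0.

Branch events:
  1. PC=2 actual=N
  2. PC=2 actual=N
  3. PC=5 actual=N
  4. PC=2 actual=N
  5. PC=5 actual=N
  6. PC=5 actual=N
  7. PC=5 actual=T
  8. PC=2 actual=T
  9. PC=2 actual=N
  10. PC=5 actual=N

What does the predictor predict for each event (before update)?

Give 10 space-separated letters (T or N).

Answer: N N N N N N N N N N

Derivation:
Ev 1: PC=2 idx=2 pred=N actual=N -> ctr[2]=0
Ev 2: PC=2 idx=2 pred=N actual=N -> ctr[2]=0
Ev 3: PC=5 idx=1 pred=N actual=N -> ctr[1]=0
Ev 4: PC=2 idx=2 pred=N actual=N -> ctr[2]=0
Ev 5: PC=5 idx=1 pred=N actual=N -> ctr[1]=0
Ev 6: PC=5 idx=1 pred=N actual=N -> ctr[1]=0
Ev 7: PC=5 idx=1 pred=N actual=T -> ctr[1]=1
Ev 8: PC=2 idx=2 pred=N actual=T -> ctr[2]=1
Ev 9: PC=2 idx=2 pred=N actual=N -> ctr[2]=0
Ev 10: PC=5 idx=1 pred=N actual=N -> ctr[1]=0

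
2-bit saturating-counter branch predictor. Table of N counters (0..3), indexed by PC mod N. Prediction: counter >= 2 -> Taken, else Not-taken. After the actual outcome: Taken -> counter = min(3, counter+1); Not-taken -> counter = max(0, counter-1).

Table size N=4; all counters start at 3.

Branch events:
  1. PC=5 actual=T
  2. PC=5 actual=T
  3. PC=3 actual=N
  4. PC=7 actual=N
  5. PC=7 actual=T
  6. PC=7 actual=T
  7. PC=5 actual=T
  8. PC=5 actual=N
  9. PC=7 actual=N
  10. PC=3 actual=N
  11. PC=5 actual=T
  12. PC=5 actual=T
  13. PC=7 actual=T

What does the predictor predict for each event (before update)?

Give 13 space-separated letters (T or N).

Answer: T T T T N T T T T T T T N

Derivation:
Ev 1: PC=5 idx=1 pred=T actual=T -> ctr[1]=3
Ev 2: PC=5 idx=1 pred=T actual=T -> ctr[1]=3
Ev 3: PC=3 idx=3 pred=T actual=N -> ctr[3]=2
Ev 4: PC=7 idx=3 pred=T actual=N -> ctr[3]=1
Ev 5: PC=7 idx=3 pred=N actual=T -> ctr[3]=2
Ev 6: PC=7 idx=3 pred=T actual=T -> ctr[3]=3
Ev 7: PC=5 idx=1 pred=T actual=T -> ctr[1]=3
Ev 8: PC=5 idx=1 pred=T actual=N -> ctr[1]=2
Ev 9: PC=7 idx=3 pred=T actual=N -> ctr[3]=2
Ev 10: PC=3 idx=3 pred=T actual=N -> ctr[3]=1
Ev 11: PC=5 idx=1 pred=T actual=T -> ctr[1]=3
Ev 12: PC=5 idx=1 pred=T actual=T -> ctr[1]=3
Ev 13: PC=7 idx=3 pred=N actual=T -> ctr[3]=2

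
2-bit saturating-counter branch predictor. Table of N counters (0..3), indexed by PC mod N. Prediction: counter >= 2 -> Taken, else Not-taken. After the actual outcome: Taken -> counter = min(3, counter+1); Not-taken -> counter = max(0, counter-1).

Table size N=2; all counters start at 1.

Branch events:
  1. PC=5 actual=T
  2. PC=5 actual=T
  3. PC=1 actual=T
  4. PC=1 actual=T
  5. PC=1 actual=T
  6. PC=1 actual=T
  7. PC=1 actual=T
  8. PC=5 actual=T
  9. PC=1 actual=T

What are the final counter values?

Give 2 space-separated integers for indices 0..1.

Ev 1: PC=5 idx=1 pred=N actual=T -> ctr[1]=2
Ev 2: PC=5 idx=1 pred=T actual=T -> ctr[1]=3
Ev 3: PC=1 idx=1 pred=T actual=T -> ctr[1]=3
Ev 4: PC=1 idx=1 pred=T actual=T -> ctr[1]=3
Ev 5: PC=1 idx=1 pred=T actual=T -> ctr[1]=3
Ev 6: PC=1 idx=1 pred=T actual=T -> ctr[1]=3
Ev 7: PC=1 idx=1 pred=T actual=T -> ctr[1]=3
Ev 8: PC=5 idx=1 pred=T actual=T -> ctr[1]=3
Ev 9: PC=1 idx=1 pred=T actual=T -> ctr[1]=3

Answer: 1 3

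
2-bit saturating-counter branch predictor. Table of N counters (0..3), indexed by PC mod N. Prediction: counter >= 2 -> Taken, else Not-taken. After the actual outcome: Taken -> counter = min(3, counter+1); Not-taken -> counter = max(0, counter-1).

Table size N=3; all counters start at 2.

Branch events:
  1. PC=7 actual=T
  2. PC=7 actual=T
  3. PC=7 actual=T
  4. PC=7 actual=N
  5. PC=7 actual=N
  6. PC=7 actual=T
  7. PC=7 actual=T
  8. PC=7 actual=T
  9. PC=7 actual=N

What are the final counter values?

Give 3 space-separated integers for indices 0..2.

Ev 1: PC=7 idx=1 pred=T actual=T -> ctr[1]=3
Ev 2: PC=7 idx=1 pred=T actual=T -> ctr[1]=3
Ev 3: PC=7 idx=1 pred=T actual=T -> ctr[1]=3
Ev 4: PC=7 idx=1 pred=T actual=N -> ctr[1]=2
Ev 5: PC=7 idx=1 pred=T actual=N -> ctr[1]=1
Ev 6: PC=7 idx=1 pred=N actual=T -> ctr[1]=2
Ev 7: PC=7 idx=1 pred=T actual=T -> ctr[1]=3
Ev 8: PC=7 idx=1 pred=T actual=T -> ctr[1]=3
Ev 9: PC=7 idx=1 pred=T actual=N -> ctr[1]=2

Answer: 2 2 2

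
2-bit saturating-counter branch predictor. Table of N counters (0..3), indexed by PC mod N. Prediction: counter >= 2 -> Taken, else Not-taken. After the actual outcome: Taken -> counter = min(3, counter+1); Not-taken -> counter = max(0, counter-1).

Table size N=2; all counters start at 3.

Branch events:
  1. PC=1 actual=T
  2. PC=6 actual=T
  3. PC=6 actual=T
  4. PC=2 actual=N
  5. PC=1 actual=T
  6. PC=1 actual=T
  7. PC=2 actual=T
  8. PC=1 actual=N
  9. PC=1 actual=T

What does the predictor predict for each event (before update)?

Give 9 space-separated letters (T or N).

Ev 1: PC=1 idx=1 pred=T actual=T -> ctr[1]=3
Ev 2: PC=6 idx=0 pred=T actual=T -> ctr[0]=3
Ev 3: PC=6 idx=0 pred=T actual=T -> ctr[0]=3
Ev 4: PC=2 idx=0 pred=T actual=N -> ctr[0]=2
Ev 5: PC=1 idx=1 pred=T actual=T -> ctr[1]=3
Ev 6: PC=1 idx=1 pred=T actual=T -> ctr[1]=3
Ev 7: PC=2 idx=0 pred=T actual=T -> ctr[0]=3
Ev 8: PC=1 idx=1 pred=T actual=N -> ctr[1]=2
Ev 9: PC=1 idx=1 pred=T actual=T -> ctr[1]=3

Answer: T T T T T T T T T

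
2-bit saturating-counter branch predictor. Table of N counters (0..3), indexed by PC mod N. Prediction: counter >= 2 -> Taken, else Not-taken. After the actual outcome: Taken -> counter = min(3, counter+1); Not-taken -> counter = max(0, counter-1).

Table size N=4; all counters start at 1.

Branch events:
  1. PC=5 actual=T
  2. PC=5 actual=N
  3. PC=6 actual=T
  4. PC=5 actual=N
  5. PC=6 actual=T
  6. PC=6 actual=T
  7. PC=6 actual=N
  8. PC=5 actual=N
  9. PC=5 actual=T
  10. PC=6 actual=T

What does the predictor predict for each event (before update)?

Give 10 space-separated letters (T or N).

Ev 1: PC=5 idx=1 pred=N actual=T -> ctr[1]=2
Ev 2: PC=5 idx=1 pred=T actual=N -> ctr[1]=1
Ev 3: PC=6 idx=2 pred=N actual=T -> ctr[2]=2
Ev 4: PC=5 idx=1 pred=N actual=N -> ctr[1]=0
Ev 5: PC=6 idx=2 pred=T actual=T -> ctr[2]=3
Ev 6: PC=6 idx=2 pred=T actual=T -> ctr[2]=3
Ev 7: PC=6 idx=2 pred=T actual=N -> ctr[2]=2
Ev 8: PC=5 idx=1 pred=N actual=N -> ctr[1]=0
Ev 9: PC=5 idx=1 pred=N actual=T -> ctr[1]=1
Ev 10: PC=6 idx=2 pred=T actual=T -> ctr[2]=3

Answer: N T N N T T T N N T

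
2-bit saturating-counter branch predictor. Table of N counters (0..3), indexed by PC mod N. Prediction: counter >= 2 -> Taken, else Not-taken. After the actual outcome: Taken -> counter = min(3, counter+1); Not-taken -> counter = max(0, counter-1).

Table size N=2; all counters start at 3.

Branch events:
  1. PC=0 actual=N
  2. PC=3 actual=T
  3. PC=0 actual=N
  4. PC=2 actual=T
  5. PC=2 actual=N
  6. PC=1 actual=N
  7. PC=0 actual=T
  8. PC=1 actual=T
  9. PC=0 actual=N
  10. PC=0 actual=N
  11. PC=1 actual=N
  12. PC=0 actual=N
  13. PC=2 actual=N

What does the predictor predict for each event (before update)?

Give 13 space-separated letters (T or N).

Answer: T T T N T T N T T N T N N

Derivation:
Ev 1: PC=0 idx=0 pred=T actual=N -> ctr[0]=2
Ev 2: PC=3 idx=1 pred=T actual=T -> ctr[1]=3
Ev 3: PC=0 idx=0 pred=T actual=N -> ctr[0]=1
Ev 4: PC=2 idx=0 pred=N actual=T -> ctr[0]=2
Ev 5: PC=2 idx=0 pred=T actual=N -> ctr[0]=1
Ev 6: PC=1 idx=1 pred=T actual=N -> ctr[1]=2
Ev 7: PC=0 idx=0 pred=N actual=T -> ctr[0]=2
Ev 8: PC=1 idx=1 pred=T actual=T -> ctr[1]=3
Ev 9: PC=0 idx=0 pred=T actual=N -> ctr[0]=1
Ev 10: PC=0 idx=0 pred=N actual=N -> ctr[0]=0
Ev 11: PC=1 idx=1 pred=T actual=N -> ctr[1]=2
Ev 12: PC=0 idx=0 pred=N actual=N -> ctr[0]=0
Ev 13: PC=2 idx=0 pred=N actual=N -> ctr[0]=0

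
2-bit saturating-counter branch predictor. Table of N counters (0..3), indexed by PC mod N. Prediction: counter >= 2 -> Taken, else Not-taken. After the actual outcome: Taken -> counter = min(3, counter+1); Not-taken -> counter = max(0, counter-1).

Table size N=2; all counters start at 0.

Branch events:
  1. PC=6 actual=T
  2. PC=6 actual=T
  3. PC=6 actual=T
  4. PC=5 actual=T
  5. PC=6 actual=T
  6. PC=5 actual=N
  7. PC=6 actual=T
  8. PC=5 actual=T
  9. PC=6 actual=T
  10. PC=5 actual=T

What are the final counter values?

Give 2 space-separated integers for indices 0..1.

Answer: 3 2

Derivation:
Ev 1: PC=6 idx=0 pred=N actual=T -> ctr[0]=1
Ev 2: PC=6 idx=0 pred=N actual=T -> ctr[0]=2
Ev 3: PC=6 idx=0 pred=T actual=T -> ctr[0]=3
Ev 4: PC=5 idx=1 pred=N actual=T -> ctr[1]=1
Ev 5: PC=6 idx=0 pred=T actual=T -> ctr[0]=3
Ev 6: PC=5 idx=1 pred=N actual=N -> ctr[1]=0
Ev 7: PC=6 idx=0 pred=T actual=T -> ctr[0]=3
Ev 8: PC=5 idx=1 pred=N actual=T -> ctr[1]=1
Ev 9: PC=6 idx=0 pred=T actual=T -> ctr[0]=3
Ev 10: PC=5 idx=1 pred=N actual=T -> ctr[1]=2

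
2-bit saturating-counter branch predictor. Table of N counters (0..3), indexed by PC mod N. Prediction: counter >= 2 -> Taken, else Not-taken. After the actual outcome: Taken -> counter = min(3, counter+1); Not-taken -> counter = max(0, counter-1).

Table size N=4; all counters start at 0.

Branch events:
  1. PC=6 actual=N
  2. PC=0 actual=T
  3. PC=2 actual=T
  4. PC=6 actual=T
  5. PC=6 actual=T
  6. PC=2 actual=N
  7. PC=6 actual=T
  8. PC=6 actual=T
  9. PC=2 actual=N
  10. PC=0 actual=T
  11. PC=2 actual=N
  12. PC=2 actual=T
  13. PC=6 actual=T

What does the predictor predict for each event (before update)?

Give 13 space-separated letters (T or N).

Ev 1: PC=6 idx=2 pred=N actual=N -> ctr[2]=0
Ev 2: PC=0 idx=0 pred=N actual=T -> ctr[0]=1
Ev 3: PC=2 idx=2 pred=N actual=T -> ctr[2]=1
Ev 4: PC=6 idx=2 pred=N actual=T -> ctr[2]=2
Ev 5: PC=6 idx=2 pred=T actual=T -> ctr[2]=3
Ev 6: PC=2 idx=2 pred=T actual=N -> ctr[2]=2
Ev 7: PC=6 idx=2 pred=T actual=T -> ctr[2]=3
Ev 8: PC=6 idx=2 pred=T actual=T -> ctr[2]=3
Ev 9: PC=2 idx=2 pred=T actual=N -> ctr[2]=2
Ev 10: PC=0 idx=0 pred=N actual=T -> ctr[0]=2
Ev 11: PC=2 idx=2 pred=T actual=N -> ctr[2]=1
Ev 12: PC=2 idx=2 pred=N actual=T -> ctr[2]=2
Ev 13: PC=6 idx=2 pred=T actual=T -> ctr[2]=3

Answer: N N N N T T T T T N T N T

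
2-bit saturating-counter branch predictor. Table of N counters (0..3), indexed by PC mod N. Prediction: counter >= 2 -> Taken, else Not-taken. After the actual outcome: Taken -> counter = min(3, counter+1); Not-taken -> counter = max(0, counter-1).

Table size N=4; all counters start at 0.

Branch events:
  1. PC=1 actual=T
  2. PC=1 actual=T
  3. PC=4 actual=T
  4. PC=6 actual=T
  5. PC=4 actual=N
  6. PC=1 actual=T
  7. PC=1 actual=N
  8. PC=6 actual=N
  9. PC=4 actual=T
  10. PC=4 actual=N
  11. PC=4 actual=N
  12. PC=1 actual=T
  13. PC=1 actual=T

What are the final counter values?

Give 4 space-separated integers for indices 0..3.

Ev 1: PC=1 idx=1 pred=N actual=T -> ctr[1]=1
Ev 2: PC=1 idx=1 pred=N actual=T -> ctr[1]=2
Ev 3: PC=4 idx=0 pred=N actual=T -> ctr[0]=1
Ev 4: PC=6 idx=2 pred=N actual=T -> ctr[2]=1
Ev 5: PC=4 idx=0 pred=N actual=N -> ctr[0]=0
Ev 6: PC=1 idx=1 pred=T actual=T -> ctr[1]=3
Ev 7: PC=1 idx=1 pred=T actual=N -> ctr[1]=2
Ev 8: PC=6 idx=2 pred=N actual=N -> ctr[2]=0
Ev 9: PC=4 idx=0 pred=N actual=T -> ctr[0]=1
Ev 10: PC=4 idx=0 pred=N actual=N -> ctr[0]=0
Ev 11: PC=4 idx=0 pred=N actual=N -> ctr[0]=0
Ev 12: PC=1 idx=1 pred=T actual=T -> ctr[1]=3
Ev 13: PC=1 idx=1 pred=T actual=T -> ctr[1]=3

Answer: 0 3 0 0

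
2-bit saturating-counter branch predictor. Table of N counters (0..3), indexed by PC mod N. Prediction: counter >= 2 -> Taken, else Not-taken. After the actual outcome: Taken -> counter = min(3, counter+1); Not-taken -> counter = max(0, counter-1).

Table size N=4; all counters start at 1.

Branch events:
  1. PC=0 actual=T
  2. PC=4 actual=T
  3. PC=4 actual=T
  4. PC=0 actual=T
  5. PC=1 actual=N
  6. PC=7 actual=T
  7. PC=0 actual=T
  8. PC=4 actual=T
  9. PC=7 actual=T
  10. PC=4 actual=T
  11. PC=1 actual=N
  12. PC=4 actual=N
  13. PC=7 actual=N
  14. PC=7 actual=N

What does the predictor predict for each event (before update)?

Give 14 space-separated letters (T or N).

Answer: N T T T N N T T T T N T T T

Derivation:
Ev 1: PC=0 idx=0 pred=N actual=T -> ctr[0]=2
Ev 2: PC=4 idx=0 pred=T actual=T -> ctr[0]=3
Ev 3: PC=4 idx=0 pred=T actual=T -> ctr[0]=3
Ev 4: PC=0 idx=0 pred=T actual=T -> ctr[0]=3
Ev 5: PC=1 idx=1 pred=N actual=N -> ctr[1]=0
Ev 6: PC=7 idx=3 pred=N actual=T -> ctr[3]=2
Ev 7: PC=0 idx=0 pred=T actual=T -> ctr[0]=3
Ev 8: PC=4 idx=0 pred=T actual=T -> ctr[0]=3
Ev 9: PC=7 idx=3 pred=T actual=T -> ctr[3]=3
Ev 10: PC=4 idx=0 pred=T actual=T -> ctr[0]=3
Ev 11: PC=1 idx=1 pred=N actual=N -> ctr[1]=0
Ev 12: PC=4 idx=0 pred=T actual=N -> ctr[0]=2
Ev 13: PC=7 idx=3 pred=T actual=N -> ctr[3]=2
Ev 14: PC=7 idx=3 pred=T actual=N -> ctr[3]=1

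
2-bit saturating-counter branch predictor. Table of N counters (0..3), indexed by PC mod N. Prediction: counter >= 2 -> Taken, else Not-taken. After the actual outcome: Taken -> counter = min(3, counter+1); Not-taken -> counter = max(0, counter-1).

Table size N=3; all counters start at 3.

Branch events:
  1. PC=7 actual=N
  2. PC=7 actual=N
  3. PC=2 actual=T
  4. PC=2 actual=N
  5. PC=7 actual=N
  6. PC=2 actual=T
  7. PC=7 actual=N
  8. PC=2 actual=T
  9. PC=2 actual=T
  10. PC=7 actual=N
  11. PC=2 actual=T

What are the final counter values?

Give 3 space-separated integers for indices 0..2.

Ev 1: PC=7 idx=1 pred=T actual=N -> ctr[1]=2
Ev 2: PC=7 idx=1 pred=T actual=N -> ctr[1]=1
Ev 3: PC=2 idx=2 pred=T actual=T -> ctr[2]=3
Ev 4: PC=2 idx=2 pred=T actual=N -> ctr[2]=2
Ev 5: PC=7 idx=1 pred=N actual=N -> ctr[1]=0
Ev 6: PC=2 idx=2 pred=T actual=T -> ctr[2]=3
Ev 7: PC=7 idx=1 pred=N actual=N -> ctr[1]=0
Ev 8: PC=2 idx=2 pred=T actual=T -> ctr[2]=3
Ev 9: PC=2 idx=2 pred=T actual=T -> ctr[2]=3
Ev 10: PC=7 idx=1 pred=N actual=N -> ctr[1]=0
Ev 11: PC=2 idx=2 pred=T actual=T -> ctr[2]=3

Answer: 3 0 3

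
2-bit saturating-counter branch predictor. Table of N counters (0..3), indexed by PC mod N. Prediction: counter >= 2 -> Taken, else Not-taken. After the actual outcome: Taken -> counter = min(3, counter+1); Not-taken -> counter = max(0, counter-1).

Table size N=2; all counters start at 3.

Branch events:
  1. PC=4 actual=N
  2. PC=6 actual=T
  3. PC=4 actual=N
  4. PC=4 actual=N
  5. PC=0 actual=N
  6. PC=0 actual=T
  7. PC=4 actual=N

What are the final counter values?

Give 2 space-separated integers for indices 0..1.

Answer: 0 3

Derivation:
Ev 1: PC=4 idx=0 pred=T actual=N -> ctr[0]=2
Ev 2: PC=6 idx=0 pred=T actual=T -> ctr[0]=3
Ev 3: PC=4 idx=0 pred=T actual=N -> ctr[0]=2
Ev 4: PC=4 idx=0 pred=T actual=N -> ctr[0]=1
Ev 5: PC=0 idx=0 pred=N actual=N -> ctr[0]=0
Ev 6: PC=0 idx=0 pred=N actual=T -> ctr[0]=1
Ev 7: PC=4 idx=0 pred=N actual=N -> ctr[0]=0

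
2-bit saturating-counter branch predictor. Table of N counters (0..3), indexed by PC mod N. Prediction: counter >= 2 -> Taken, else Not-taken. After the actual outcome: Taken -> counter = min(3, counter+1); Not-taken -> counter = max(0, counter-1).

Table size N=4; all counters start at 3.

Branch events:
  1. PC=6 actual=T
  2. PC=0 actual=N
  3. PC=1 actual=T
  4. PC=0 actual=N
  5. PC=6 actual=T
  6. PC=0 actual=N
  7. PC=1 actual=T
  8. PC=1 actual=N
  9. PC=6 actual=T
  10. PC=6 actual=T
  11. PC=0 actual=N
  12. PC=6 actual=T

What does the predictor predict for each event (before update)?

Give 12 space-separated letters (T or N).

Ev 1: PC=6 idx=2 pred=T actual=T -> ctr[2]=3
Ev 2: PC=0 idx=0 pred=T actual=N -> ctr[0]=2
Ev 3: PC=1 idx=1 pred=T actual=T -> ctr[1]=3
Ev 4: PC=0 idx=0 pred=T actual=N -> ctr[0]=1
Ev 5: PC=6 idx=2 pred=T actual=T -> ctr[2]=3
Ev 6: PC=0 idx=0 pred=N actual=N -> ctr[0]=0
Ev 7: PC=1 idx=1 pred=T actual=T -> ctr[1]=3
Ev 8: PC=1 idx=1 pred=T actual=N -> ctr[1]=2
Ev 9: PC=6 idx=2 pred=T actual=T -> ctr[2]=3
Ev 10: PC=6 idx=2 pred=T actual=T -> ctr[2]=3
Ev 11: PC=0 idx=0 pred=N actual=N -> ctr[0]=0
Ev 12: PC=6 idx=2 pred=T actual=T -> ctr[2]=3

Answer: T T T T T N T T T T N T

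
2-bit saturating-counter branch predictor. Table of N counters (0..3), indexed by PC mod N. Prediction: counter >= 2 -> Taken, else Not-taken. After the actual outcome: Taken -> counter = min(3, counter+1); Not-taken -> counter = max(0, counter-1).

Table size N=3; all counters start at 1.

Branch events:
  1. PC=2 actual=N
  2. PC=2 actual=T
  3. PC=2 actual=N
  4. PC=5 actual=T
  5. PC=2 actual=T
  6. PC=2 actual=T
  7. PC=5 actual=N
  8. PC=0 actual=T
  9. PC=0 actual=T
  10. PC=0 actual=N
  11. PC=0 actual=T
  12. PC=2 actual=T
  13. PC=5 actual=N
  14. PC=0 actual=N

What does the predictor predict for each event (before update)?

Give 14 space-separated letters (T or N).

Answer: N N N N N T T N T T T T T T

Derivation:
Ev 1: PC=2 idx=2 pred=N actual=N -> ctr[2]=0
Ev 2: PC=2 idx=2 pred=N actual=T -> ctr[2]=1
Ev 3: PC=2 idx=2 pred=N actual=N -> ctr[2]=0
Ev 4: PC=5 idx=2 pred=N actual=T -> ctr[2]=1
Ev 5: PC=2 idx=2 pred=N actual=T -> ctr[2]=2
Ev 6: PC=2 idx=2 pred=T actual=T -> ctr[2]=3
Ev 7: PC=5 idx=2 pred=T actual=N -> ctr[2]=2
Ev 8: PC=0 idx=0 pred=N actual=T -> ctr[0]=2
Ev 9: PC=0 idx=0 pred=T actual=T -> ctr[0]=3
Ev 10: PC=0 idx=0 pred=T actual=N -> ctr[0]=2
Ev 11: PC=0 idx=0 pred=T actual=T -> ctr[0]=3
Ev 12: PC=2 idx=2 pred=T actual=T -> ctr[2]=3
Ev 13: PC=5 idx=2 pred=T actual=N -> ctr[2]=2
Ev 14: PC=0 idx=0 pred=T actual=N -> ctr[0]=2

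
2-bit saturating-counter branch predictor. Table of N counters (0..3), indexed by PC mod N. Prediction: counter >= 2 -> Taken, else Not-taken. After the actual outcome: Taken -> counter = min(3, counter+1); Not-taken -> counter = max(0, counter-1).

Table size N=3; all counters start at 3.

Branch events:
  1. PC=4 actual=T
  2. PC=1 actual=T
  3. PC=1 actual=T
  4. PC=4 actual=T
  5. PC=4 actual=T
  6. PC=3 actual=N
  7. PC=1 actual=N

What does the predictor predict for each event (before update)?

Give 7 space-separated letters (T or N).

Answer: T T T T T T T

Derivation:
Ev 1: PC=4 idx=1 pred=T actual=T -> ctr[1]=3
Ev 2: PC=1 idx=1 pred=T actual=T -> ctr[1]=3
Ev 3: PC=1 idx=1 pred=T actual=T -> ctr[1]=3
Ev 4: PC=4 idx=1 pred=T actual=T -> ctr[1]=3
Ev 5: PC=4 idx=1 pred=T actual=T -> ctr[1]=3
Ev 6: PC=3 idx=0 pred=T actual=N -> ctr[0]=2
Ev 7: PC=1 idx=1 pred=T actual=N -> ctr[1]=2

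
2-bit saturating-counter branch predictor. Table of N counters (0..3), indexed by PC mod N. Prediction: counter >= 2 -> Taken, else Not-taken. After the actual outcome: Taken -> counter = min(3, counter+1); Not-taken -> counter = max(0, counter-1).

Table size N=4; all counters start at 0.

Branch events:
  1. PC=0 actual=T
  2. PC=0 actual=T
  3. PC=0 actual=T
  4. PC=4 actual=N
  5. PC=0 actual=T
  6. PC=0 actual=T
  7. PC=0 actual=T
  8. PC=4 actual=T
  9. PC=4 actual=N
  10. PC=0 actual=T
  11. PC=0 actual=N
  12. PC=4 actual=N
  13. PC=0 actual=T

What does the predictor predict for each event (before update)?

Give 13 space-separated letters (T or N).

Ev 1: PC=0 idx=0 pred=N actual=T -> ctr[0]=1
Ev 2: PC=0 idx=0 pred=N actual=T -> ctr[0]=2
Ev 3: PC=0 idx=0 pred=T actual=T -> ctr[0]=3
Ev 4: PC=4 idx=0 pred=T actual=N -> ctr[0]=2
Ev 5: PC=0 idx=0 pred=T actual=T -> ctr[0]=3
Ev 6: PC=0 idx=0 pred=T actual=T -> ctr[0]=3
Ev 7: PC=0 idx=0 pred=T actual=T -> ctr[0]=3
Ev 8: PC=4 idx=0 pred=T actual=T -> ctr[0]=3
Ev 9: PC=4 idx=0 pred=T actual=N -> ctr[0]=2
Ev 10: PC=0 idx=0 pred=T actual=T -> ctr[0]=3
Ev 11: PC=0 idx=0 pred=T actual=N -> ctr[0]=2
Ev 12: PC=4 idx=0 pred=T actual=N -> ctr[0]=1
Ev 13: PC=0 idx=0 pred=N actual=T -> ctr[0]=2

Answer: N N T T T T T T T T T T N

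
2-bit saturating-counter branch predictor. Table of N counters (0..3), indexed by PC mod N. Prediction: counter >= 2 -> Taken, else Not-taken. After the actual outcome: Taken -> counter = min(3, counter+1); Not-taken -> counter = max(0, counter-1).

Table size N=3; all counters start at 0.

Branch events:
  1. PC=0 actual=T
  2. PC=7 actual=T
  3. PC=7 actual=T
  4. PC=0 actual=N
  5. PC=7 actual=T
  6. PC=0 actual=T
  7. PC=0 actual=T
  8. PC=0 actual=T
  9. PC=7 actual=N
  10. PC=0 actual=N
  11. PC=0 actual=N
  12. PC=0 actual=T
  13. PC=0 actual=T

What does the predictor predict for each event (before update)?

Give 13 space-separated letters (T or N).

Answer: N N N N T N N T T T T N T

Derivation:
Ev 1: PC=0 idx=0 pred=N actual=T -> ctr[0]=1
Ev 2: PC=7 idx=1 pred=N actual=T -> ctr[1]=1
Ev 3: PC=7 idx=1 pred=N actual=T -> ctr[1]=2
Ev 4: PC=0 idx=0 pred=N actual=N -> ctr[0]=0
Ev 5: PC=7 idx=1 pred=T actual=T -> ctr[1]=3
Ev 6: PC=0 idx=0 pred=N actual=T -> ctr[0]=1
Ev 7: PC=0 idx=0 pred=N actual=T -> ctr[0]=2
Ev 8: PC=0 idx=0 pred=T actual=T -> ctr[0]=3
Ev 9: PC=7 idx=1 pred=T actual=N -> ctr[1]=2
Ev 10: PC=0 idx=0 pred=T actual=N -> ctr[0]=2
Ev 11: PC=0 idx=0 pred=T actual=N -> ctr[0]=1
Ev 12: PC=0 idx=0 pred=N actual=T -> ctr[0]=2
Ev 13: PC=0 idx=0 pred=T actual=T -> ctr[0]=3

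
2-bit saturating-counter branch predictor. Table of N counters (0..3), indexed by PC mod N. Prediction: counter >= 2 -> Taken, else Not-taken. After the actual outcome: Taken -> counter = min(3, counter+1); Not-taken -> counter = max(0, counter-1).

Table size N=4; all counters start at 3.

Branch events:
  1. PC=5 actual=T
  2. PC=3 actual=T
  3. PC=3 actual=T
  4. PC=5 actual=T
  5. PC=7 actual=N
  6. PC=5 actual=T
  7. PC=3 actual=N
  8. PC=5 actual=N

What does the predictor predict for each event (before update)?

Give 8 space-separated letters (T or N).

Ev 1: PC=5 idx=1 pred=T actual=T -> ctr[1]=3
Ev 2: PC=3 idx=3 pred=T actual=T -> ctr[3]=3
Ev 3: PC=3 idx=3 pred=T actual=T -> ctr[3]=3
Ev 4: PC=5 idx=1 pred=T actual=T -> ctr[1]=3
Ev 5: PC=7 idx=3 pred=T actual=N -> ctr[3]=2
Ev 6: PC=5 idx=1 pred=T actual=T -> ctr[1]=3
Ev 7: PC=3 idx=3 pred=T actual=N -> ctr[3]=1
Ev 8: PC=5 idx=1 pred=T actual=N -> ctr[1]=2

Answer: T T T T T T T T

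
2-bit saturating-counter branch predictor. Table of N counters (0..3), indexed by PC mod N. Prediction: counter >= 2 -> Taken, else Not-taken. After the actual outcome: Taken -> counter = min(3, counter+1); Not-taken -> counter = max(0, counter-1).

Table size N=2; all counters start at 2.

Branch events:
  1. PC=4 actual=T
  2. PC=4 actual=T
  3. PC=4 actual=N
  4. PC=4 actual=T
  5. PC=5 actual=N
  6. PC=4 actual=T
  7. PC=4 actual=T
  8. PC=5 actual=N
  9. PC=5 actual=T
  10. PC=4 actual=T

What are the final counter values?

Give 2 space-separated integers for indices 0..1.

Ev 1: PC=4 idx=0 pred=T actual=T -> ctr[0]=3
Ev 2: PC=4 idx=0 pred=T actual=T -> ctr[0]=3
Ev 3: PC=4 idx=0 pred=T actual=N -> ctr[0]=2
Ev 4: PC=4 idx=0 pred=T actual=T -> ctr[0]=3
Ev 5: PC=5 idx=1 pred=T actual=N -> ctr[1]=1
Ev 6: PC=4 idx=0 pred=T actual=T -> ctr[0]=3
Ev 7: PC=4 idx=0 pred=T actual=T -> ctr[0]=3
Ev 8: PC=5 idx=1 pred=N actual=N -> ctr[1]=0
Ev 9: PC=5 idx=1 pred=N actual=T -> ctr[1]=1
Ev 10: PC=4 idx=0 pred=T actual=T -> ctr[0]=3

Answer: 3 1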